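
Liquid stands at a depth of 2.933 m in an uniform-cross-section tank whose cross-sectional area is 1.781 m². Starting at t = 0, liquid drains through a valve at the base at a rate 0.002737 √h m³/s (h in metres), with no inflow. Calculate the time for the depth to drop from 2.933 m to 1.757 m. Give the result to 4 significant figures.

503.8 s

With no inflow, A dh/dt = −0.002737 √h.
This is separable: 2 d(√h)/dt = −0.002737/A, so √h = √h₀ − (0.002737/(2A)) t.
t = 2A(√h₀ − √h)/0.002737 = 2·1.781·(√2.933 − √1.757)/0.002737
  = 3.56200 × (1.71260 − 1.32552) / 0.002737 = 503.758 s.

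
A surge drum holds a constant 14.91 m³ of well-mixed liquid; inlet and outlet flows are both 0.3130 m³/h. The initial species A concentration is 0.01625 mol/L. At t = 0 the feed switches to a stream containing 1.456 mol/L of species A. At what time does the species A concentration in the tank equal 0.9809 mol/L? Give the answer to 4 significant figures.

52.81 h

Mass balance on the solute (V constant): V dC/dt = Q(C_in − C), so τ = V/Q = 47.6358 h.
C(t) = C_in + (C₀ − C_in) e^(−t/τ). Set C = 0.9809 and solve for t:
e^(−t/τ) = (C − C_in)/(C₀ − C_in) = (0.9809 − 1.456)/(0.01625 − 1.456) = 0.329988
t = −τ ln(…) = 47.6358 × 1.10870 = 52.8138 h.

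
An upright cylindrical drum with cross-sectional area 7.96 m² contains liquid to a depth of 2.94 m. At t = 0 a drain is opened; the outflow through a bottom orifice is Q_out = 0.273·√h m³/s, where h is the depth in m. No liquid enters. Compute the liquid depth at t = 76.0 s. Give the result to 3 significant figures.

0.169 m

With no inflow, A dh/dt = −0.273 √h.
This is separable: 2 d(√h)/dt = −0.273/A, so √h = √h₀ − (0.273/(2A)) t.
√h = √2.94 − 0.273·76.0/(2·7.96) = 1.7146 − 1.3033 = 0.41138.
h = 0.41138² = 0.16923 m.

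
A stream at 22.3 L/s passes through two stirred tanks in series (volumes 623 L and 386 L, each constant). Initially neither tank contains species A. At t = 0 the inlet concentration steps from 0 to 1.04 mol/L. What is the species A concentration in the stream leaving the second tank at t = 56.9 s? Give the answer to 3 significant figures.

0.747 mol/L

Time constants: τᵢ = Vᵢ/Q for each well-mixed tank.
τ₁ = 623/22.3 = 27.937 s; τ₂ = 386/22.3 = 17.309 s.
Tank 1: C₁ = C_in(1 − e^(−t/τ₁)). Tank 2 (τ₁ ≠ τ₂): C₂ = C_in[1 − (τ₁ e^(−t/τ₁) − τ₂ e^(−t/τ₂))/(τ₁ − τ₂)].
At t = 56.9: e^(−t/τ₁) = 0.13046, e^(−t/τ₂) = 0.037357.
C₂ = 1.04·[1 − (27.937·0.13046 − 17.309·0.037357)/(10.628)] = 1.04·0.71791 = 0.74663 mol/L.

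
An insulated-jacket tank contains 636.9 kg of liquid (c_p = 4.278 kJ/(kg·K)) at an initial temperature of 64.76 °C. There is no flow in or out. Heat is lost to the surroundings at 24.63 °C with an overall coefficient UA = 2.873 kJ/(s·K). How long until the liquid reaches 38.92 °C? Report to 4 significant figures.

979.2 s

M c_p dT/dt = −UA(T − T_amb).
τ = M c_p/UA = 948.367 s; T_ss = T_amb = 24.6300 °C.
T(t) = T_ss + (T₀ − T_ss)e^(−t/τ); set T = 38.92:
t = −τ ln[(T − T_ss)/(T₀ − T_ss)] = −948.367 · ln(0.356093) = 979.250 s.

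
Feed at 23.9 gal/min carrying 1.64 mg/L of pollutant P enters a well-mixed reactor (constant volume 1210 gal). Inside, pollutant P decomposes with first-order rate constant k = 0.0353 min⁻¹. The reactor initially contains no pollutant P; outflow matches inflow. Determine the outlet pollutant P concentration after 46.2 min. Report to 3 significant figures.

0.542 mg/L

V dC/dt = Q(C_in − C) − k V C.
This is linear with rate a = Q/V + k = 0.055052 min⁻¹.
C_ss = Q C_in/(Q + kV) = 0.58841 mg/L; C(t) = C_ss + (C₀ − C_ss) e^(−a t).
C(46.2) = 0.58841 + (-0.58841)·e^(−0.055052·46.2) = 0.58841 + (-0.58841)·0.078598 = 0.54217 mg/L.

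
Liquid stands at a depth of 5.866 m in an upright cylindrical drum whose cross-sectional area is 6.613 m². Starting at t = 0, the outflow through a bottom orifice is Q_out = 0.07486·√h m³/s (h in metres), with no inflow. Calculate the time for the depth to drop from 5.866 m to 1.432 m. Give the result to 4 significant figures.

216.5 s

With no inflow, A dh/dt = −0.07486 √h.
∫ h^(−1/2) dh = −(0.07486/A) ∫ dt, giving 2√h = 2√h₀ − (0.07486/A) t.
t = 2A(√h₀ − √h)/0.07486 = 2·6.613·(√5.866 − √1.432)/0.07486
  = 13.2260 × (2.42198 − 1.19666) / 0.07486 = 216.485 s.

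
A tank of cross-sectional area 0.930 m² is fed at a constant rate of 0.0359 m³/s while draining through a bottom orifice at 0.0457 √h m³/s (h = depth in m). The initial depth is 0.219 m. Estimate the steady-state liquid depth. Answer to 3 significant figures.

0.617 m

Mass balance (ρ constant): A dh/dt = Q_in − 0.0457 √h. At steady state dh/dt = 0:
Q_in = 0.0457 √h_ss ⇒ √h_ss = 0.0359/0.0457 = 0.78556.
h_ss = 0.78556² = 0.61710 m. (Since h₀ = 0.219 m < h_ss, the level will rise toward this value.)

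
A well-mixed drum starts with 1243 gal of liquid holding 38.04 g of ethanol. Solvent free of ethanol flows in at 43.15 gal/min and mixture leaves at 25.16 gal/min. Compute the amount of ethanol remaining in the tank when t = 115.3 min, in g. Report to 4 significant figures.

Let m(t) be the amount of ethanol. Volume: V(t) = V₀ + (Q_in − Q_out) t = 1243 + 17.9900 t; V(115.3) = 3317.25 gal.
Solute balance: dm/dt = 0 − Q_out C = −Q_out m/V(t).
dm/m = −Q_out dt/(V₀ + 17.9900 t); integrating gives ln(m/m₀) = −(Q_out/(Q_in−Q_out)) ln(V/V₀).
m = m₀ (V₀/V)^(Q_out/(Q_in−Q_out)) = 38.04 × (1243/3317.25)^(1.39855) = 9.63890 g.

9.639 g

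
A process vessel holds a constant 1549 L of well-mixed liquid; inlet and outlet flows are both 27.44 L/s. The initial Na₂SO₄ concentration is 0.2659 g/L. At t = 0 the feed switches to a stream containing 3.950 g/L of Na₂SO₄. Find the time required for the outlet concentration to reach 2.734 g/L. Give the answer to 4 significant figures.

62.57 s

Mass balance on the solute (V constant): V dC/dt = Q(C_in − C), so τ = V/Q = 56.4504 s.
C(t) = C_in + (C₀ − C_in) e^(−t/τ). Set C = 2.734 and solve for t:
e^(−t/τ) = (C − C_in)/(C₀ − C_in) = (2.734 − 3.950)/(0.2659 − 3.950) = 0.330067
t = −τ ln(…) = 56.4504 × 1.10846 = 62.5730 s.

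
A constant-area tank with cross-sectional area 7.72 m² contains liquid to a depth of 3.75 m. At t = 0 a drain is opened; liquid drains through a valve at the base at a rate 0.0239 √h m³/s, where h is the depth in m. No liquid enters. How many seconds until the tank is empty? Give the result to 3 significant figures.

Mass balance (ρ constant): A dh/dt = −0.0239 √h.
Separate and integrate: 2(√h − √h₀) = −(0.0239/A) t.
Tank is empty when √h = 0: t_empty = 2A√h₀/0.0239.
t_empty = 2·7.72·√3.75/0.0239 = 15.440·1.9365/0.0239 = 1251.0 s.

1250 s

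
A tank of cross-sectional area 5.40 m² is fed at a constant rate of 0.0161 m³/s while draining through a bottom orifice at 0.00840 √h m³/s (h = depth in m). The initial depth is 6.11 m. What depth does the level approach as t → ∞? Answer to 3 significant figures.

Level balance: A dh/dt = 0.0161 − 0.00840 √h. Setting dh/dt = 0:
Q_in = 0.00840 √h_ss ⇒ √h_ss = 0.0161/0.00840 = 1.9167.
h_ss = 1.9167² = 3.6736 m. (Since h₀ = 6.11 m > h_ss, the level will fall toward this value.)

3.67 m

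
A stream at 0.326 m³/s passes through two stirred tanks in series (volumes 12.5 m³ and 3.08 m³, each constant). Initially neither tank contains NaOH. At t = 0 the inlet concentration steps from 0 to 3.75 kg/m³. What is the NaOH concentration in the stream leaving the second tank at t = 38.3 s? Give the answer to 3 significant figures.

1.94 kg/m³

Time constants: τᵢ = Vᵢ/Q for each well-mixed tank.
τ₁ = 12.5/0.326 = 38.344 s; τ₂ = 3.08/0.326 = 9.4479 s.
Solving the cascade with C₁(0)=C₂(0)=0 gives C₂(t) = C_in[1 − (τ₁ e^(−t/τ₁) − τ₂ e^(−t/τ₂))/(τ₁ − τ₂)].
At t = 38.3: e^(−t/τ₁) = 0.36830, e^(−t/τ₂) = 0.017356.
C₂ = 3.75·[1 − (38.344·0.36830 − 9.4479·0.017356)/(28.896)] = 3.75·0.51696 = 1.9386 kg/m³.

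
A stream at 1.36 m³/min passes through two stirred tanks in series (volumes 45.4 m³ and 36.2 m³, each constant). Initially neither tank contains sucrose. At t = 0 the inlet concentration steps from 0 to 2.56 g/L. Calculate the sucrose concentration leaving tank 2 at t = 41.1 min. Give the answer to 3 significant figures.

1.02 g/L

Species balance on tank i: dCᵢ/dt = (Cᵢ₋₁ − Cᵢ)/τᵢ with τᵢ = Vᵢ/Q.
τ₁ = 45.4/1.36 = 33.382 min; τ₂ = 36.2/1.36 = 26.618 min.
Solving the cascade with C₁(0)=C₂(0)=0 gives C₂(t) = C_in[1 − (τ₁ e^(−t/τ₁) − τ₂ e^(−t/τ₂))/(τ₁ − τ₂)].
At t = 41.1: e^(−t/τ₁) = 0.29195, e^(−t/τ₂) = 0.21351.
C₂ = 2.56·[1 − (33.382·0.29195 − 26.618·0.21351)/(6.7647)] = 2.56·0.39942 = 1.0225 g/L.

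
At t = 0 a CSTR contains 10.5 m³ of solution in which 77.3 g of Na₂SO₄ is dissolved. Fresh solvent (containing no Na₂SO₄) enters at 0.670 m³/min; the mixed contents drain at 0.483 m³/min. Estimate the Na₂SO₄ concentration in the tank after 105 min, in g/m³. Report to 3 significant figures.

0.168 g/m³

Total volume: dV/dt = Q_in − Q_out = 0.18700 m³/min, so V(t) = 10.5 + 0.18700 t and V(105) = 30.135 m³.
Species balance (pure solvent in): dm/dt = −Q_out · m/V(t).
Separate: dm/m = −Q_out dt/V(t) ⇒ ln(m/m₀) = −(Q_out/(Q_in−Q_out)) ln(V/V₀).
m = m₀ (V₀/V)^(Q_out/(Q_in−Q_out)) = 77.3 × (10.5/30.135)^(2.5829) = 5.0760 g.
C = m/V = 5.0760/30.135 = 0.16844 g/m³.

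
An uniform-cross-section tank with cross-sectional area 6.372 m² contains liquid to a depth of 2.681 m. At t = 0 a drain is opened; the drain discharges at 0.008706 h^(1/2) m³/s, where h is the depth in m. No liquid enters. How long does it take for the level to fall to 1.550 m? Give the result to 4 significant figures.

A dh/dt = −Q_out = −0.008706 √h.
Separate and integrate: 2(√h − √h₀) = −(0.008706/A) t.
t = 2A(√h₀ − √h)/0.008706 = 2·6.372·(√2.681 − √1.550)/0.008706
  = 12.7440 × (1.63738 − 1.24499) / 0.008706 = 574.382 s.

574.4 s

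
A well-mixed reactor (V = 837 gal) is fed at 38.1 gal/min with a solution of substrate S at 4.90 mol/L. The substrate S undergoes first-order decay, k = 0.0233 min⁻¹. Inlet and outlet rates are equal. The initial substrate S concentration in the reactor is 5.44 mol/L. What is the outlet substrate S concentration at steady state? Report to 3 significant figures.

V dC/dt = Q(C_in − C) − k V C.
Steady state (dC/dt = 0): C_ss = Q C_in/(Q + kV) = C_in/(1 + kV/Q).
C_ss = 38.1·4.90/(38.1 + 0.0233·837) = 186.69/57.602 = 3.2410 mol/L.

3.24 mol/L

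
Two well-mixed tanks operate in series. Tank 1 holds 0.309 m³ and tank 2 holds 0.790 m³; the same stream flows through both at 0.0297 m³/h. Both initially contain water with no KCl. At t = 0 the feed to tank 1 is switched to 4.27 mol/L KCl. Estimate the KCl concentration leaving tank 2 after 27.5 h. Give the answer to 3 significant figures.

Species balance on tank i: dCᵢ/dt = (Cᵢ₋₁ − Cᵢ)/τᵢ with τᵢ = Vᵢ/Q.
τ₁ = 0.309/0.0297 = 10.404 h; τ₂ = 0.790/0.0297 = 26.599 h.
Solving the cascade with C₁(0)=C₂(0)=0 gives C₂(t) = C_in[1 − (τ₁ e^(−t/τ₁) − τ₂ e^(−t/τ₂))/(τ₁ − τ₂)].
At t = 27.5: e^(−t/τ₁) = 0.071133, e^(−t/τ₂) = 0.35563.
C₂ = 4.27·[1 − (10.404·0.071133 − 26.599·0.35563)/(-16.195)] = 4.27·0.46160 = 1.9710 mol/L.

1.97 mol/L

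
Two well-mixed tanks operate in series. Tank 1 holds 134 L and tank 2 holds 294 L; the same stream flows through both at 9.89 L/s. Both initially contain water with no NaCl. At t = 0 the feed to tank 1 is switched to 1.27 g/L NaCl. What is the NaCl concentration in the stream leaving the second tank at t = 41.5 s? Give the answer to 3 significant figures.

Species balance on tank i: dCᵢ/dt = (Cᵢ₋₁ − Cᵢ)/τᵢ with τᵢ = Vᵢ/Q.
τ₁ = 134/9.89 = 13.549 s; τ₂ = 294/9.89 = 29.727 s.
Solving the cascade with C₁(0)=C₂(0)=0 gives C₂(t) = C_in[1 − (τ₁ e^(−t/τ₁) − τ₂ e^(−t/τ₂))/(τ₁ − τ₂)].
At t = 41.5: e^(−t/τ₁) = 0.046750, e^(−t/τ₂) = 0.24758.
C₂ = 1.27·[1 − (13.549·0.046750 − 29.727·0.24758)/(-16.178)] = 1.27·0.58423 = 0.74197 g/L.

0.742 g/L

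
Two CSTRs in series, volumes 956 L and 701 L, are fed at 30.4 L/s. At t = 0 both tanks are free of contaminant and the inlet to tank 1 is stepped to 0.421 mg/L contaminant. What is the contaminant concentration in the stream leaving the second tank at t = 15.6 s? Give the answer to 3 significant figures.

0.0483 mg/L

Each tank obeys Vᵢ dCᵢ/dt = Q(Cᵢ₋₁ − Cᵢ), so τᵢ = Vᵢ/Q.
τ₁ = 956/30.4 = 31.447 s; τ₂ = 701/30.4 = 23.059 s.
Tank 1: C₁ = C_in(1 − e^(−t/τ₁)). Tank 2 (τ₁ ≠ τ₂): C₂ = C_in[1 − (τ₁ e^(−t/τ₁) − τ₂ e^(−t/τ₂))/(τ₁ − τ₂)].
At t = 15.6: e^(−t/τ₁) = 0.60892, e^(−t/τ₂) = 0.50838.
C₂ = 0.421·[1 − (31.447·0.60892 − 23.059·0.50838)/(8.3882)] = 0.421·0.11470 = 0.048289 mg/L.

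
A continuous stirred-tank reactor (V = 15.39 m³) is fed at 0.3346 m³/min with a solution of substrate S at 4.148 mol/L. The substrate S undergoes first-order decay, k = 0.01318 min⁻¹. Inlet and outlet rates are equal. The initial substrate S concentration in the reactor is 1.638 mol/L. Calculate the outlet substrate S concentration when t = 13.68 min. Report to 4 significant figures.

Species balance: V dC/dt = Q C_in − Q C − k V C.
dC/dt = (Q/V) C_in − (Q/V + k) C; effective rate a = Q/V + k = 0.0217414 + 0.01318 = 0.0349214 min⁻¹.
C_ss = Q C_in/(Q + kV) = 2.58247 mol/L; C(t) = C_ss + (C₀ − C_ss) e^(−a t).
C(13.68) = 2.58247 + (-0.944466)·e^(−0.0349214·13.68) = 2.58247 + (-0.944466)·0.620193 = 1.99671 mol/L.

1.997 mol/L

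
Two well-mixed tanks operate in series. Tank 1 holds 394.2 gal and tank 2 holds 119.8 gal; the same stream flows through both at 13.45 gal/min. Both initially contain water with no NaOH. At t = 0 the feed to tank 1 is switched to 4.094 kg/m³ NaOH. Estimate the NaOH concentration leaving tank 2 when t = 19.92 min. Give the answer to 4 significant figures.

1.304 kg/m³

Time constants: τᵢ = Vᵢ/Q for each well-mixed tank.
τ₁ = 394.2/13.45 = 29.3086 min; τ₂ = 119.8/13.45 = 8.90706 min.
Tank 1: C₁ = C_in(1 − e^(−t/τ₁)). Tank 2 (τ₁ ≠ τ₂): C₂ = C_in[1 − (τ₁ e^(−t/τ₁) − τ₂ e^(−t/τ₂))/(τ₁ − τ₂)].
At t = 19.92: e^(−t/τ₁) = 0.506787, e^(−t/τ₂) = 0.106840.
C₂ = 4.094·[1 − (29.3086·0.506787 − 8.90706·0.106840)/(20.4015)] = 4.094·0.318601 = 1.30435 kg/m³.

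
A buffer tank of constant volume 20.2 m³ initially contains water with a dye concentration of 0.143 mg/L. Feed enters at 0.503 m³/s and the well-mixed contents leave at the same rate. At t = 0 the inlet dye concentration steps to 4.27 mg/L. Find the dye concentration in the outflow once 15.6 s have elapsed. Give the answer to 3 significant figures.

Accumulation = in − out for the solute gives V dC/dt = Q(C_in − C).
Rewrite as dC/dt + C/τ = C_in/τ, τ = V/Q = 40.159 s.
Solution: C(t) = C_in + (C₀ − C_in) e^(−t/τ).
C(15.6) = 4.27 + (0.143 − 4.27)·e^(−15.6/40.159) = 4.27 + (-4.1270)·0.67810 = 1.4715 mg/L.

1.47 mg/L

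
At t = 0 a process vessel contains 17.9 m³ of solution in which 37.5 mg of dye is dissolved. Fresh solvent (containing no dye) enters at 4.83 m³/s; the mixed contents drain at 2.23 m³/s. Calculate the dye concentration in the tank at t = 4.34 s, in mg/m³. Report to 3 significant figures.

0.845 mg/m³

Total volume: dV/dt = Q_in − Q_out = 2.6000 m³/s, so V(t) = 17.9 + 2.6000 t and V(4.34) = 29.184 m³.
No dye enters, so dm/dt = −Q_out · (m/V).
Separate: dm/m = −Q_out dt/V(t) ⇒ ln(m/m₀) = −(Q_out/(Q_in−Q_out)) ln(V/V₀).
m = m₀ (V₀/V)^(Q_out/(Q_in−Q_out)) = 37.5 × (17.9/29.184)^(0.85769) = 24.658 mg.
C = m/V = 24.658/29.184 = 0.84490 mg/m³.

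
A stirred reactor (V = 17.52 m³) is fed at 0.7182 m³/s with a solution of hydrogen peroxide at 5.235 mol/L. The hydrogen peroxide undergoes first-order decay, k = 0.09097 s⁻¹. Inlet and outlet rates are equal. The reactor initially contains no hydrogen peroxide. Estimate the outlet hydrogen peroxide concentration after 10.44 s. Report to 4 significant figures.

V dC/dt = Q(C_in − C) − k V C.
dC/dt = (Q/V) C_in − (Q/V + k) C; effective rate a = Q/V + k = 0.0409932 + 0.09097 = 0.131963 s⁻¹.
C_ss = Q C_in/(Q + kV) = 1.62621 mol/L; C(t) = C_ss + (C₀ − C_ss) e^(−a t).
C(10.44) = 1.62621 + (-1.62621)·e^(−0.131963·10.44) = 1.62621 + (-1.62621)·0.252159 = 1.21614 mol/L.

1.216 mol/L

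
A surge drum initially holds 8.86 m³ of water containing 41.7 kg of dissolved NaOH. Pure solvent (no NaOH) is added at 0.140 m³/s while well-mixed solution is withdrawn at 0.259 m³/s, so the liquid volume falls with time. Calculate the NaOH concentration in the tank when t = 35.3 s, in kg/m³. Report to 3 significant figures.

2.21 kg/m³

Let m(t) be the amount of NaOH. Volume: V(t) = V₀ + (Q_in − Q_out) t = 8.86 − 0.11900 t; V(35.3) = 4.6593 m³.
No NaOH enters, so dm/dt = −Q_out · (m/V).
Separate: dm/m = −Q_out dt/V(t) ⇒ ln(m/m₀) = −(Q_out/(Q_in−Q_out)) ln(V/V₀).
m = m₀ (V₀/V)^(Q_out/(Q_in−Q_out)) = 41.7 × (8.86/4.6593)^(-2.1765) = 10.296 kg.
C = m/V = 10.296/4.6593 = 2.2097 kg/m³.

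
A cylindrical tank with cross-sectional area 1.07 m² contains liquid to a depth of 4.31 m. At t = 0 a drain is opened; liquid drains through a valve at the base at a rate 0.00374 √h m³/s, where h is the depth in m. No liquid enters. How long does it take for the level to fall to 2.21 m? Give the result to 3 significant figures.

With no inflow, A dh/dt = −0.00374 √h.
Separate and integrate: 2(√h − √h₀) = −(0.00374/A) t.
t = 2A(√h₀ − √h)/0.00374 = 2·1.07·(√4.31 − √2.21)/0.00374
  = 2.1400 × (2.0761 − 1.4866) / 0.00374 = 337.28 s.

337 s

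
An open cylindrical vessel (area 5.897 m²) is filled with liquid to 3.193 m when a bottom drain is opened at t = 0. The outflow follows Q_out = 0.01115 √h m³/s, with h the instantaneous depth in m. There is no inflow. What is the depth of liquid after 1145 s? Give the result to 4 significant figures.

A dh/dt = −Q_out = −0.01115 √h.
Separate and integrate: 2(√h − √h₀) = −(0.01115/A) t.
√h = √3.193 − 0.01115·1145/(2·5.897) = 1.78690 − 1.08248 = 0.704418.
h = 0.704418² = 0.496205 m.

0.4962 m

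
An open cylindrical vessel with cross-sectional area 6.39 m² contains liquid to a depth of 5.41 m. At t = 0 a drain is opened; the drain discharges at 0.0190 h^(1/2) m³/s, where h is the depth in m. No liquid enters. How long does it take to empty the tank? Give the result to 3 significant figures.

1560 s

With no inflow, A dh/dt = −0.0190 √h.
∫ h^(−1/2) dh = −(0.0190/A) ∫ dt, giving 2√h = 2√h₀ − (0.0190/A) t.
Tank is empty when √h = 0: t_empty = 2A√h₀/0.0190.
t_empty = 2·6.39·√5.41/0.0190 = 12.780·2.3259/0.0190 = 1564.5 s.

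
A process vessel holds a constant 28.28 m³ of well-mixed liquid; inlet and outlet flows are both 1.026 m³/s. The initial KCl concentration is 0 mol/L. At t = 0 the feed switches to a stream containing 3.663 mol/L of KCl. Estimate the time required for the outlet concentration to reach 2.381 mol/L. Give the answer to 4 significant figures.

Species balance: V dC/dt = Q(C_in − C) ⇒ τ = V/Q = 27.5634 s.
C(t) = C_in + (C₀ − C_in) e^(−t/τ). Set C = 2.381 and solve for t:
e^(−t/τ) = (C − C_in)/(C₀ − C_in) = (2.381 − 3.663)/(0 − 3.663) = 0.349986
t = −τ ln(…) = 27.5634 × 1.04986 = 28.9377 s.

28.94 s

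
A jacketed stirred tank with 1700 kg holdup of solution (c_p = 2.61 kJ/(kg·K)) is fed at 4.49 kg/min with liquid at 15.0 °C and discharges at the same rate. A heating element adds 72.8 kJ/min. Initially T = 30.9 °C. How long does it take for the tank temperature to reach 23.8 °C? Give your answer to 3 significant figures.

500 min

M c_p dT/dt = ṁ c_p (T_in − T) + Q̇.
τ = M/ṁ = 378.62 min; T_ss = T_in + Q̇/(ṁ c_p) = 21.212 °C.
T(t) = T_ss + (T₀ − T_ss) e^(−t/τ). Set T = 23.8:
e^(−t/τ) = (23.8 − 21.212)/(30.9 − 21.212) = 0.26712
t = −378.62 · ln(0.26712) = 499.80 min.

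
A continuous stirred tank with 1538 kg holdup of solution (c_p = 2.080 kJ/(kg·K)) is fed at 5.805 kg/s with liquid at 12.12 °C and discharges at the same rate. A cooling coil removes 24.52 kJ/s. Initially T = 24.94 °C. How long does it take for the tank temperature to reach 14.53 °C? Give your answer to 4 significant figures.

M c_p dT/dt = ṁ c_p (T_in − T) − Q̇.
τ = M/ṁ = 264.944 s; T_ss = T_in − Q̇/(ṁ c_p) = 10.0893 °C.
T(t) = T_ss + (T₀ − T_ss) e^(−t/τ). Set T = 14.53:
e^(−t/τ) = (14.53 − 10.0893)/(24.94 − 10.0893) = 0.299025
t = −264.944 · ln(0.299025) = 319.848 s.

319.8 s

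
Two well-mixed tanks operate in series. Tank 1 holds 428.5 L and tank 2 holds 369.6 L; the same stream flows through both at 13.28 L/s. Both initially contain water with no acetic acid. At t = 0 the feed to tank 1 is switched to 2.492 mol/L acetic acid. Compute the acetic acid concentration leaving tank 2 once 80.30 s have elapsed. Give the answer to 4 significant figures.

1.860 mol/L

Time constants: τᵢ = Vᵢ/Q for each well-mixed tank.
τ₁ = 428.5/13.28 = 32.2666 s; τ₂ = 369.6/13.28 = 27.8313 s.
Solving the cascade with C₁(0)=C₂(0)=0 gives C₂(t) = C_in[1 − (τ₁ e^(−t/τ₁) − τ₂ e^(−t/τ₂))/(τ₁ − τ₂)].
At t = 80.30: e^(−t/τ₁) = 0.0830225, e^(−t/τ₂) = 0.0558415.
C₂ = 2.492·[1 − (32.2666·0.0830225 − 27.8313·0.0558415)/(4.43524)] = 2.492·0.746416 = 1.86007 mol/L.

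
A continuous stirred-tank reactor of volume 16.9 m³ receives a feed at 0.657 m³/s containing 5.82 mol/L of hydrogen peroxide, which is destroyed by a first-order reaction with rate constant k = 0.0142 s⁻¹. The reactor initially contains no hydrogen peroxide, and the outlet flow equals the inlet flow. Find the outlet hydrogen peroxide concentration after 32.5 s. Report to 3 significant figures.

Accumulation = in − out − consumed: V dC/dt = Q C_in − Q C − k V C.
dC/dt = (Q/V) C_in − (Q/V + k) C; effective rate a = Q/V + k = 0.038876 + 0.0142 = 0.053076 s⁻¹.
C_ss = Q C_in/(Q + kV) = 4.2629 mol/L; C(t) = C_ss + (C₀ − C_ss) e^(−a t).
C(32.5) = 4.2629 + (-4.2629)·e^(−0.053076·32.5) = 4.2629 + (-4.2629)·0.17818 = 3.5033 mol/L.

3.50 mol/L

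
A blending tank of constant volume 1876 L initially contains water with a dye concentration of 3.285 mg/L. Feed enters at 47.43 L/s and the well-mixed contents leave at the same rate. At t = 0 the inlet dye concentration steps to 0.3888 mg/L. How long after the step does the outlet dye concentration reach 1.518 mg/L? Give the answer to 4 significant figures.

Unsteady species balance (constant V, well mixed): V dC/dt = Q(C_in − C), so τ = V/Q = 39.5530 s.
C(t) = C_in + (C₀ − C_in) e^(−t/τ). Set C = 1.518 and solve for t:
e^(−t/τ) = (C − C_in)/(C₀ − C_in) = (1.518 − 0.3888)/(3.285 − 0.3888) = 0.389890
t = −τ ln(…) = 39.5530 × 0.941890 = 37.2546 s.

37.25 s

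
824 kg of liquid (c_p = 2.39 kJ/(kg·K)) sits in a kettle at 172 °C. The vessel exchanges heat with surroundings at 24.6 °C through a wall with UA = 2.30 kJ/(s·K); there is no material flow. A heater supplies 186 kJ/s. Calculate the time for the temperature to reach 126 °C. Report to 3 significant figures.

M c_p dT/dt = −UA(T − T_amb) + Q̇.
τ = M c_p/UA = 856.24 s; T_ss = T_amb + Q̇/UA = 24.6 + 186/2.30 = 105.47 °C.
T(t) = T_ss + (T₀ − T_ss)e^(−t/τ); set T = 126:
t = −τ ln[(T − T_ss)/(T₀ − T_ss)] = −856.24 · ln(0.30859) = 1006.7 s.

1010 s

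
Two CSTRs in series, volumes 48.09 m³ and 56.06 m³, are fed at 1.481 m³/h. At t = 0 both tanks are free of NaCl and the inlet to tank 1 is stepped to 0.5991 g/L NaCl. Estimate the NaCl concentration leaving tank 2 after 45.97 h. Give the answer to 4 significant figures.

0.2256 g/L

Time constants: τᵢ = Vᵢ/Q for each well-mixed tank.
τ₁ = 48.09/1.481 = 32.4713 h; τ₂ = 56.06/1.481 = 37.8528 h.
Tank 1: C₁ = C_in(1 − e^(−t/τ₁)). Tank 2 (τ₁ ≠ τ₂): C₂ = C_in[1 − (τ₁ e^(−t/τ₁) − τ₂ e^(−t/τ₂))/(τ₁ − τ₂)].
At t = 45.97: e^(−t/τ₁) = 0.242753, e^(−t/τ₂) = 0.296876.
C₂ = 0.5991·[1 − (32.4713·0.242753 − 37.8528·0.296876)/(-5.38150)] = 0.5991·0.376552 = 0.225592 g/L.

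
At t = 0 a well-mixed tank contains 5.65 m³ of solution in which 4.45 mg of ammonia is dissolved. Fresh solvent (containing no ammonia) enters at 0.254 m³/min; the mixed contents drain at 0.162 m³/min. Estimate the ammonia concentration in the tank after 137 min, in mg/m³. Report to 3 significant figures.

Total volume: dV/dt = Q_in − Q_out = 0.092000 m³/min, so V(t) = 5.65 + 0.092000 t and V(137) = 18.254 m³.
No ammonia enters, so dm/dt = −Q_out · (m/V).
dm/m = −Q_out dt/(V₀ + 0.092000 t); integrating gives ln(m/m₀) = −(Q_out/(Q_in−Q_out)) ln(V/V₀).
m = m₀ (V₀/V)^(Q_out/(Q_in−Q_out)) = 4.45 × (5.65/18.254)^(1.7609) = 0.56433 mg.
C = m/V = 0.56433/18.254 = 0.030915 mg/m³.

0.0309 mg/m³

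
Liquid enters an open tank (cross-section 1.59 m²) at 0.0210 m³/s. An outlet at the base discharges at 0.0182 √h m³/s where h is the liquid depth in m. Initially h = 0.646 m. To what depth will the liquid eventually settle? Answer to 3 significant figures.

A dh/dt = Q_in − 0.0182 √h. Steady state requires inflow = outflow:
Q_in = 0.0182 √h_ss ⇒ √h_ss = 0.0210/0.0182 = 1.1538.
h_ss = 1.1538² = 1.3314 m. (Since h₀ = 0.646 m < h_ss, the level will rise toward this value.)

1.33 m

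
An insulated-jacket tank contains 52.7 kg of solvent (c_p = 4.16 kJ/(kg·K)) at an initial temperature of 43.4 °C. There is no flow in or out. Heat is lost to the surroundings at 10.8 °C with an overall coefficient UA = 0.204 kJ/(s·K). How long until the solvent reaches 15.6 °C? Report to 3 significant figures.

2060 s

Energy balance: M c_p dT/dt = −UA(T − T_amb).
τ = M c_p/UA = 1074.7 s; T_ss = T_amb = 10.800 °C.
T(t) = T_ss + (T₀ − T_ss)e^(−t/τ); set T = 15.6:
t = −τ ln[(T − T_ss)/(T₀ − T_ss)] = −1074.7 · ln(0.14724) = 2058.7 s.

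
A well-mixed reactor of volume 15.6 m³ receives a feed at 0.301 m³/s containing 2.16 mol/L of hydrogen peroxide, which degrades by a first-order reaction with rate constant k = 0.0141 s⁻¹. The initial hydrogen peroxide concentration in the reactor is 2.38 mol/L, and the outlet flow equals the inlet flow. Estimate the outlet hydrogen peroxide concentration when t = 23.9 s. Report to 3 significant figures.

1.76 mol/L

V dC/dt = Q(C_in − C) − k V C.
dC/dt = (Q/V) C_in − (Q/V + k) C; effective rate a = Q/V + k = 0.019295 + 0.0141 = 0.033395 s⁻¹.
C_ss = Q C_in/(Q + kV) = 1.2480 mol/L; C(t) = C_ss + (C₀ − C_ss) e^(−a t).
C(23.9) = 1.2480 + (1.1320)·e^(−0.033395·23.9) = 1.2480 + (1.1320)·0.45017 = 1.7576 mol/L.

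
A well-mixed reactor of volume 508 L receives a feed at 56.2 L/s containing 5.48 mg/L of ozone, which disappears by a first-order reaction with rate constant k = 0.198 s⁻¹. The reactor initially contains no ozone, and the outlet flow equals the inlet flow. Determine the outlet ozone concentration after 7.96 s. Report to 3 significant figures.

Species balance: V dC/dt = Q C_in − Q C − k V C.
This is linear with rate a = Q/V + k = 0.30863 s⁻¹.
C_ss = Q C_in/(Q + kV) = 1.9643 mg/L; C(t) = C_ss + (C₀ − C_ss) e^(−a t).
C(7.96) = 1.9643 + (-1.9643)·e^(−0.30863·7.96) = 1.9643 + (-1.9643)·0.085718 = 1.7960 mg/L.

1.80 mg/L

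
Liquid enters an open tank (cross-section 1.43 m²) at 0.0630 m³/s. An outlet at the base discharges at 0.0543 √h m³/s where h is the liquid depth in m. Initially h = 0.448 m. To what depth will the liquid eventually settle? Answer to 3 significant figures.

A dh/dt = Q_in − 0.0543 √h. Steady state requires inflow = outflow:
Q_in = 0.0543 √h_ss ⇒ √h_ss = 0.0630/0.0543 = 1.1602.
h_ss = 1.1602² = 1.3461 m. (Since h₀ = 0.448 m < h_ss, the level will rise toward this value.)

1.35 m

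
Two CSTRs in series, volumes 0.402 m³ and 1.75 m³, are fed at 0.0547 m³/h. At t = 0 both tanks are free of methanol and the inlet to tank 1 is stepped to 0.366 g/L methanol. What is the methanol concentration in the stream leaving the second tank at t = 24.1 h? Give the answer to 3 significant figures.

0.146 g/L

Species balance on tank i: dCᵢ/dt = (Cᵢ₋₁ − Cᵢ)/τᵢ with τᵢ = Vᵢ/Q.
τ₁ = 0.402/0.0547 = 7.3492 h; τ₂ = 1.75/0.0547 = 31.993 h.
Tank 1: C₁ = C_in(1 − e^(−t/τ₁)). Tank 2 (τ₁ ≠ τ₂): C₂ = C_in[1 − (τ₁ e^(−t/τ₁) − τ₂ e^(−t/τ₂))/(τ₁ − τ₂)].
At t = 24.1: e^(−t/τ₁) = 0.037655, e^(−t/τ₂) = 0.47081.
C₂ = 0.366·[1 − (7.3492·0.037655 − 31.993·0.47081)/(-24.644)] = 0.366·0.40001 = 0.14640 g/L.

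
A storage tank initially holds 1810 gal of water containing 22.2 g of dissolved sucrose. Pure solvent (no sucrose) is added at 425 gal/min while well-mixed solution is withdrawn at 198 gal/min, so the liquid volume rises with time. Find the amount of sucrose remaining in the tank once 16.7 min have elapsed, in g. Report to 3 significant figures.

8.29 g

Total volume: dV/dt = Q_in − Q_out = 227.00 gal/min, so V(t) = 1810 + 227.00 t and V(16.7) = 5600.9 gal.
Species balance (pure solvent in): dm/dt = −Q_out · m/V(t).
Separate: dm/m = −Q_out dt/V(t) ⇒ ln(m/m₀) = −(Q_out/(Q_in−Q_out)) ln(V/V₀).
m = m₀ (V₀/V)^(Q_out/(Q_in−Q_out)) = 22.2 × (1810/5600.9)^(0.87225) = 8.2879 g.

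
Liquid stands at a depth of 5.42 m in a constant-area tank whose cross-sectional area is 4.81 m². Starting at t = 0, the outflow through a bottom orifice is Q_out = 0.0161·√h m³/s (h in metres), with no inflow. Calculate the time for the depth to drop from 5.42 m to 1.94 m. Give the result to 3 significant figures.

Mass balance (ρ constant): A dh/dt = −0.0161 √h.
This is separable: 2 d(√h)/dt = −0.0161/A, so √h = √h₀ − (0.0161/(2A)) t.
t = 2A(√h₀ − √h)/0.0161 = 2·4.81·(√5.42 − √1.94)/0.0161
  = 9.6200 × (2.3281 − 1.3928) / 0.0161 = 558.83 s.

559 s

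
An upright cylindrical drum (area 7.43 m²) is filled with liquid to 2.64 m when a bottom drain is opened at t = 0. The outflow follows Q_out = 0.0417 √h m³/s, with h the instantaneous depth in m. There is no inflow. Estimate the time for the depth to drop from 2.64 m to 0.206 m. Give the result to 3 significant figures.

417 s

Volume balance on the tank: A dh/dt = −0.0417 √h.
Separate and integrate: 2(√h − √h₀) = −(0.0417/A) t.
t = 2A(√h₀ − √h)/0.0417 = 2·7.43·(√2.64 − √0.206)/0.0417
  = 14.860 × (1.6248 − 0.45387) / 0.0417 = 417.27 s.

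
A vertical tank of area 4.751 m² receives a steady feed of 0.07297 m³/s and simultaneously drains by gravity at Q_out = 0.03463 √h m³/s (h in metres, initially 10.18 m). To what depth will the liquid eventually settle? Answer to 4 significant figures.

Accumulation of liquid (constant cross-section A): A dh/dt = Q_in − 0.03463 √h. At steady state dh/dt = 0:
Q_in = 0.03463 √h_ss ⇒ √h_ss = 0.07297/0.03463 = 2.10713.
h_ss = 2.10713² = 4.44001 m. (Since h₀ = 10.18 m > h_ss, the level will fall toward this value.)

4.440 m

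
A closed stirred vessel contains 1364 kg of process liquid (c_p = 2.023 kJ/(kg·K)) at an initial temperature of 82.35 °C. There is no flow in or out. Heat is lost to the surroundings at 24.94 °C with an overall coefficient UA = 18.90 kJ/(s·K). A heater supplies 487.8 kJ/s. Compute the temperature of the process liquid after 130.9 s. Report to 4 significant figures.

63.64 °C

Lumped-capacitance energy balance: M c_p dT/dt = UA(T_amb − T) + Q̇.
dT/dt = (T_ss − T)/τ with T_ss = T_amb + Q̇/UA = 24.94 + 487.8/18.90 = 50.7495 °C, τ = M c_p/UA = 1364·2.023/18.90 = 145.999 s.
T approaches T_ss exponentially: T(t) = T_ss + (T₀ − T_ss) e^(−t/τ).
T(130.9) = 50.7495 + (31.6005)·0.407961 = 63.6413 °C.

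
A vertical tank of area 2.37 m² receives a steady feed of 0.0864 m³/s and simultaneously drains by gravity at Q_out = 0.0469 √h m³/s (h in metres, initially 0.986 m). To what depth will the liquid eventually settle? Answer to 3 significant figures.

Volume balance on the tank: A dh/dt = Q_in − 0.0469 √h. At steady state dh/dt = 0:
Q_in = 0.0469 √h_ss ⇒ √h_ss = 0.0864/0.0469 = 1.8422.
h_ss = 1.8422² = 3.3938 m. (Since h₀ = 0.986 m < h_ss, the level will rise toward this value.)

3.39 m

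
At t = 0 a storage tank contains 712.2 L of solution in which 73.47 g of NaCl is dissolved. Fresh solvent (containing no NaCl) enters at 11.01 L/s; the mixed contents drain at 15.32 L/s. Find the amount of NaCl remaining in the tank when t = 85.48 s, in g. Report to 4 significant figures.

Let m(t) be the amount of NaCl. Volume: V(t) = V₀ + (Q_in − Q_out) t = 712.2 − 4.31000 t; V(85.48) = 343.781 L.
Solute balance: dm/dt = 0 − Q_out C = −Q_out m/V(t).
dm/m = −Q_out dt/(V₀ − 4.31000 t); integrating gives ln(m/m₀) = −(Q_out/(Q_in−Q_out)) ln(V/V₀).
m = m₀ (V₀/V)^(Q_out/(Q_in−Q_out)) = 73.47 × (712.2/343.781)^(-3.55452) = 5.51751 g.

5.518 g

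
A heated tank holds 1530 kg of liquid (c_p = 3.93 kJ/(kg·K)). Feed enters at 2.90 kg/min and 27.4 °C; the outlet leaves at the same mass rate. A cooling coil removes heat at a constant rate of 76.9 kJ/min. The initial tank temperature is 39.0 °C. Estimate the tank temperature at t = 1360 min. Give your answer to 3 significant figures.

22.0 °C

Unsteady energy balance on the tank contents: M c_p dT/dt = ṁ c_p (T_in − T) − 76.9.
Rearrange: dT/dt = (T_ss − T)/τ with τ = M/ṁ = 527.59 min and T_ss = T_in − Q̇/(ṁ c_p) = 20.653 °C.
Integrating: T(t) = T_ss + (T₀ − T_ss) e^(−t/τ).
T(1360) = 20.653 + (18.347)·e^(−1360/527.59) = 20.653 + (18.347)·0.075943 = 22.046 °C.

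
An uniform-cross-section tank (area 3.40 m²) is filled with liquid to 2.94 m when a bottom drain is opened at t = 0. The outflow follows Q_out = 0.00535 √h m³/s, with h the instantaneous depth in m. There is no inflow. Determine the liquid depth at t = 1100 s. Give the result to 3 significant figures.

0.721 m

Mass balance (ρ constant): A dh/dt = −0.00535 √h.
∫ h^(−1/2) dh = −(0.00535/A) ∫ dt, giving 2√h = 2√h₀ − (0.00535/A) t.
√h = √2.94 − 0.00535·1100/(2·3.40) = 1.7146 − 0.86544 = 0.84920.
h = 0.84920² = 0.72114 m.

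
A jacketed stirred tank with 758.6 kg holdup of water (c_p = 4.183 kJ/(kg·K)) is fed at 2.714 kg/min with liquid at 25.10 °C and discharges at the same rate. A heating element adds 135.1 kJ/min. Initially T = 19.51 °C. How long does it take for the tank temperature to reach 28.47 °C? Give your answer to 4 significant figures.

Heat balance on the well-mixed liquid: M c_p dT/dt = ṁ c_p (T_in − T) + 135.1.
τ = M/ṁ = 279.514 min; T_ss = T_in + Q̇/(ṁ c_p) = 37.0003 °C.
T(t) = T_ss + (T₀ − T_ss) e^(−t/τ). Set T = 28.47:
e^(−t/τ) = (28.47 − 37.0003)/(19.51 − 37.0003) = 0.487716
t = −279.514 · ln(0.487716) = 200.697 min.

200.7 min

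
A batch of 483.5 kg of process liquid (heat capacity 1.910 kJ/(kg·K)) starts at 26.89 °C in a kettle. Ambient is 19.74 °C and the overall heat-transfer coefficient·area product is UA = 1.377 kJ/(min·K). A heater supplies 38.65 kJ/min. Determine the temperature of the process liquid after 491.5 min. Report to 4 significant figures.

Lumped-capacitance energy balance: M c_p dT/dt = UA(T_amb − T) + Q̇.
dT/dt = (T_ss − T)/τ with T_ss = T_amb + Q̇/UA = 19.74 + 38.65/1.377 = 47.8083 °C, τ = M c_p/UA = 483.5·1.910/1.377 = 670.650 min.
This is linear first-order; T(t) = T_ss + (T₀ − T_ss) e^(−t/τ).
T(491.5) = 47.8083 + (-20.9183)·0.480527 = 37.7565 °C.

37.76 °C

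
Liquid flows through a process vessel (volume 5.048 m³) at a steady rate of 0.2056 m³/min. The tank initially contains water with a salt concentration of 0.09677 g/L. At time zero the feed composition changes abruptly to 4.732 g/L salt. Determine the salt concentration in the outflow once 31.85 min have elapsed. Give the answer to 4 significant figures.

3.465 g/L

Accumulation = in − out for the solute gives V dC/dt = Q(C_in − C).
So dC/dt = (C_in − C)/τ with τ = V/Q = 5.048/0.2056 = 24.5525 min.
This is linear first-order; C(t) = C_in + (C₀ − C_in) e^(−t/τ).
C(31.85) = 4.732 + (0.09677 − 4.732)·e^(−31.85/24.5525) = 4.732 + (-4.63523)·0.273291 = 3.46523 g/L.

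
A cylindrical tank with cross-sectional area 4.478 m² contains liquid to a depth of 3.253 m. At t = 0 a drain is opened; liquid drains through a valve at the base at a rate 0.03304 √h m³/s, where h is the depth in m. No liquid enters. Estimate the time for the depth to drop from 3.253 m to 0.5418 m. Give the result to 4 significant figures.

289.4 s

A dh/dt = −Q_out = −0.03304 √h.
∫ h^(−1/2) dh = −(0.03304/A) ∫ dt, giving 2√h = 2√h₀ − (0.03304/A) t.
t = 2A(√h₀ − √h)/0.03304 = 2·4.478·(√3.253 − √0.5418)/0.03304
  = 8.95600 × (1.80361 − 0.736071) / 0.03304 = 289.372 s.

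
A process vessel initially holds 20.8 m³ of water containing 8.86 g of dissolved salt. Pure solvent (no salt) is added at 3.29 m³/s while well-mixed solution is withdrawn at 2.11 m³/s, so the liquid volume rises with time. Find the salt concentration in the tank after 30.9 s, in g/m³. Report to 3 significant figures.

0.0253 g/m³

Let m(t) be the amount of salt. Volume: V(t) = V₀ + (Q_in − Q_out) t = 20.8 + 1.1800 t; V(30.9) = 57.262 m³.
Species balance (pure solvent in): dm/dt = −Q_out · m/V(t).
Separate: dm/m = −Q_out dt/V(t) ⇒ ln(m/m₀) = −(Q_out/(Q_in−Q_out)) ln(V/V₀).
m = m₀ (V₀/V)^(Q_out/(Q_in−Q_out)) = 8.86 × (20.8/57.262)^(1.7881) = 1.4488 g.
C = m/V = 1.4488/57.262 = 0.025301 g/m³.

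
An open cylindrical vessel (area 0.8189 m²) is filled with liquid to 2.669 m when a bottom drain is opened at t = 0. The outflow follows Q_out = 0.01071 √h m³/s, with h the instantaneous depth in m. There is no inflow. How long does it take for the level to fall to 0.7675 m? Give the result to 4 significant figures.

With no inflow, A dh/dt = −0.01071 √h.
This is separable: 2 d(√h)/dt = −0.01071/A, so √h = √h₀ − (0.01071/(2A)) t.
t = 2A(√h₀ − √h)/0.01071 = 2·0.8189·(√2.669 − √0.7675)/0.01071
  = 1.63780 × (1.63371 − 0.876071) / 0.01071 = 115.860 s.

115.9 s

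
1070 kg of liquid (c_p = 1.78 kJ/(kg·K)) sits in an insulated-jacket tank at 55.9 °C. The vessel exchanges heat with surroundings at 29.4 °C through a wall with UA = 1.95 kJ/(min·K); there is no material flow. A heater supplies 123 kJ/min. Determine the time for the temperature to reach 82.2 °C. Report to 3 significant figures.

Lumped-capacitance energy balance: M c_p dT/dt = UA(T_amb − T) + Q̇.
τ = M c_p/UA = 976.72 min; T_ss = T_amb + Q̇/UA = 29.4 + 123/1.95 = 92.477 °C.
T(t) = T_ss + (T₀ − T_ss)e^(−t/τ); set T = 82.2:
t = −τ ln[(T − T_ss)/(T₀ − T_ss)] = −976.72 · ln(0.28097) = 1240.0 min.

1240 min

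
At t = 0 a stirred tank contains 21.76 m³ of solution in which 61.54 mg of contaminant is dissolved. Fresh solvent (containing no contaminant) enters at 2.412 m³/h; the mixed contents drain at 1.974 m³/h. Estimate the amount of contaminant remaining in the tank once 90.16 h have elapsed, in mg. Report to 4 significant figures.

0.5802 mg

Let m(t) be the amount of contaminant. Volume: V(t) = V₀ + (Q_in − Q_out) t = 21.76 + 0.438000 t; V(90.16) = 61.2501 m³.
No contaminant enters, so dm/dt = −Q_out · (m/V).
Separate: dm/m = −Q_out dt/V(t) ⇒ ln(m/m₀) = −(Q_out/(Q_in−Q_out)) ln(V/V₀).
m = m₀ (V₀/V)^(Q_out/(Q_in−Q_out)) = 61.54 × (21.76/61.2501)^(4.50685) = 0.580182 mg.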